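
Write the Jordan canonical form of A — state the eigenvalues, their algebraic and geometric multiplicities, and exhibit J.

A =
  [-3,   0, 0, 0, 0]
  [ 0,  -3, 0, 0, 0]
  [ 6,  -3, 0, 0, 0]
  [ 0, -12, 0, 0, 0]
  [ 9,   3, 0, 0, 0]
J_1(-3) ⊕ J_1(-3) ⊕ J_1(0) ⊕ J_1(0) ⊕ J_1(0)

The characteristic polynomial is
  det(x·I − A) = x^5 + 6*x^4 + 9*x^3 = x^3*(x + 3)^2

Eigenvalues and multiplicities (the geometric multiplicity of λ is n − rank(A − λI), which equals the number of Jordan blocks for λ):
  λ = -3: algebraic multiplicity = 2, geometric multiplicity = 2
  λ = 0: algebraic multiplicity = 3, geometric multiplicity = 3

Determining the block sizes for each eigenvalue:
  λ = -3: gm = am = 2, so every block has size 1 → block sizes [1, 1]
  λ = 0: gm = am = 3, so every block has size 1 → block sizes [1, 1, 1]

Assembling the blocks gives a Jordan form
J =
  [-3,  0, 0, 0, 0]
  [ 0, -3, 0, 0, 0]
  [ 0,  0, 0, 0, 0]
  [ 0,  0, 0, 0, 0]
  [ 0,  0, 0, 0, 0]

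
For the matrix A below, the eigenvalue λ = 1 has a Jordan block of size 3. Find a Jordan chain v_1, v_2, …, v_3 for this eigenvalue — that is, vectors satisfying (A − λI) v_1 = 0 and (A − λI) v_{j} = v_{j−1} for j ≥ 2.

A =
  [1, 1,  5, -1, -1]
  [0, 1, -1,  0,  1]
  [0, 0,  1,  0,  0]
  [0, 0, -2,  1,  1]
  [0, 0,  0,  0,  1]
A Jordan chain for λ = 1 of length 3:
v_1 = (1, 0, 0, 0, 0)ᵀ
v_2 = (5, -1, 0, -2, 0)ᵀ
v_3 = (0, 0, 1, 0, 0)ᵀ

Let N = A − (1)·I. We want v_3 with N^3 v_3 = 0 but N^2 v_3 ≠ 0; then v_{j-1} := N · v_j for j = 3, …, 2.

Pick v_3 = (0, 0, 1, 0, 0)ᵀ.
Then v_2 = N · v_3 = (5, -1, 0, -2, 0)ᵀ.
Then v_1 = N · v_2 = (1, 0, 0, 0, 0)ᵀ.

Sanity check: (A − (1)·I) v_1 = (0, 0, 0, 0, 0)ᵀ = 0. ✓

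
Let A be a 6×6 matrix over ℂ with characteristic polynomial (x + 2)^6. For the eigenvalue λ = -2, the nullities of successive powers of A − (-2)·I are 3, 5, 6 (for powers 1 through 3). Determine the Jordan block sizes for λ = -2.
Block sizes for λ = -2: [3, 2, 1]

From the dimensions of kernels of powers, the number of Jordan blocks of size at least j is d_j − d_{j−1} where d_j = dim ker(N^j) (with d_0 = 0). Computing the differences gives [3, 2, 1].
The number of blocks of size exactly k is (#blocks of size ≥ k) − (#blocks of size ≥ k + 1), so the partition is: 1 block(s) of size 1, 1 block(s) of size 2, 1 block(s) of size 3.
In nonincreasing order the block sizes are [3, 2, 1].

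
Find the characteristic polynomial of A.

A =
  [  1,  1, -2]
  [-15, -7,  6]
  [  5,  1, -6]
x^3 + 12*x^2 + 48*x + 64

Expanding det(x·I − A) (e.g. by cofactor expansion or by noting that A is similar to its Jordan form J, which has the same characteristic polynomial as A) gives
  χ_A(x) = x^3 + 12*x^2 + 48*x + 64
which factors as (x + 4)^3. The eigenvalues (with algebraic multiplicities) are λ = -4 with multiplicity 3.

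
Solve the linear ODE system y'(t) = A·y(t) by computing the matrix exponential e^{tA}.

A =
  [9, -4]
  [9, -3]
e^{tA} =
  [6*t*exp(3*t) + exp(3*t), -4*t*exp(3*t)]
  [9*t*exp(3*t), -6*t*exp(3*t) + exp(3*t)]

Strategy: write A = P · J · P⁻¹ where J is a Jordan canonical form, so e^{tA} = P · e^{tJ} · P⁻¹, and e^{tJ} can be computed block-by-block.

A has Jordan form
J =
  [3, 1]
  [0, 3]
(up to reordering of blocks).

Per-block formulas:
  For a 2×2 Jordan block J_2(3): exp(t · J_2(3)) = e^(3t)·(I + t·N), where N is the 2×2 nilpotent shift.

After assembling e^{tJ} and conjugating by P, we get:

e^{tA} =
  [6*t*exp(3*t) + exp(3*t), -4*t*exp(3*t)]
  [9*t*exp(3*t), -6*t*exp(3*t) + exp(3*t)]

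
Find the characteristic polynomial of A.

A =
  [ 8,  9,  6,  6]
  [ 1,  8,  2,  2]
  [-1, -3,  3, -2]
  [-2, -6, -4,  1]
x^4 - 20*x^3 + 150*x^2 - 500*x + 625

Expanding det(x·I − A) (e.g. by cofactor expansion or by noting that A is similar to its Jordan form J, which has the same characteristic polynomial as A) gives
  χ_A(x) = x^4 - 20*x^3 + 150*x^2 - 500*x + 625
which factors as (x - 5)^4. The eigenvalues (with algebraic multiplicities) are λ = 5 with multiplicity 4.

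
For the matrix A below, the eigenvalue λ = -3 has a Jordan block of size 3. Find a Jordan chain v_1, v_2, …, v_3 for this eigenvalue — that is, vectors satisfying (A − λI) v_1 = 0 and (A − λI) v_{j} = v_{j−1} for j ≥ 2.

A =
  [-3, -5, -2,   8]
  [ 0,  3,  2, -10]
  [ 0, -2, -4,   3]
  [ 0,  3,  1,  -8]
A Jordan chain for λ = -3 of length 3:
v_1 = (-2, 2, -1, 1)ᵀ
v_2 = (-5, 6, -2, 3)ᵀ
v_3 = (0, 1, 0, 0)ᵀ

Let N = A − (-3)·I. We want v_3 with N^3 v_3 = 0 but N^2 v_3 ≠ 0; then v_{j-1} := N · v_j for j = 3, …, 2.

Pick v_3 = (0, 1, 0, 0)ᵀ.
Then v_2 = N · v_3 = (-5, 6, -2, 3)ᵀ.
Then v_1 = N · v_2 = (-2, 2, -1, 1)ᵀ.

Sanity check: (A − (-3)·I) v_1 = (0, 0, 0, 0)ᵀ = 0. ✓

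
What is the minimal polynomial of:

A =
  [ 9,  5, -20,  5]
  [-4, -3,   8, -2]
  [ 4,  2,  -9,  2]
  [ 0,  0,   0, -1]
x^2 + 2*x + 1

The characteristic polynomial is χ_A(x) = (x + 1)^4, so the eigenvalues are known. The minimal polynomial is
  m_A(x) = Π_λ (x − λ)^{k_λ}
where k_λ is the size of the *largest* Jordan block for λ (equivalently, the smallest k with (A − λI)^k v = 0 for every generalised eigenvector v of λ).

  λ = -1: largest Jordan block has size 2, contributing (x + 1)^2

So m_A(x) = (x + 1)^2 = x^2 + 2*x + 1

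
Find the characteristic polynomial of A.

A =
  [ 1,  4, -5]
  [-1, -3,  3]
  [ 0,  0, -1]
x^3 + 3*x^2 + 3*x + 1

Expanding det(x·I − A) (e.g. by cofactor expansion or by noting that A is similar to its Jordan form J, which has the same characteristic polynomial as A) gives
  χ_A(x) = x^3 + 3*x^2 + 3*x + 1
which factors as (x + 1)^3. The eigenvalues (with algebraic multiplicities) are λ = -1 with multiplicity 3.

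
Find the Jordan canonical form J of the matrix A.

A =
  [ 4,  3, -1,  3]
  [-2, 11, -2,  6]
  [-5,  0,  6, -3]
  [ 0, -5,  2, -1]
J_2(5) ⊕ J_2(5)

The characteristic polynomial is
  det(x·I − A) = x^4 - 20*x^3 + 150*x^2 - 500*x + 625 = (x - 5)^4

Eigenvalues and multiplicities (the geometric multiplicity of λ is n − rank(A − λI), which equals the number of Jordan blocks for λ):
  λ = 5: algebraic multiplicity = 4, geometric multiplicity = 2

Determining the block sizes for each eigenvalue:
  λ = 5: with am = 4 and gm = 2, the partition is not yet determined (e.g. several partitions of 4 into 2 parts exist). Let N = A − (5)·I. Computing rank(N^1) = 2, rank(N^2) = 0; the number of blocks of size ≥ j is rank(N^{j−1}) − rank(N^j), giving [2, 2]. So we have 2 block(s) of size 2 → block sizes [2, 2]

Assembling the blocks gives a Jordan form
J =
  [5, 1, 0, 0]
  [0, 5, 0, 0]
  [0, 0, 5, 1]
  [0, 0, 0, 5]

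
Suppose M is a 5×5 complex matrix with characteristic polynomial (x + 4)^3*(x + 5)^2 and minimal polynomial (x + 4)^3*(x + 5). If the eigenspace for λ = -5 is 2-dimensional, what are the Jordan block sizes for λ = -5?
Block sizes for λ = -5: [1, 1]

Step 1 — from the characteristic polynomial, algebraic multiplicity of λ = -5 is 2. From dim ker(M − (-5)·I) = 2, there are exactly 2 Jordan blocks for λ = -5.
Step 2 — from the minimal polynomial, the factor (x + 5) tells us the largest block for λ = -5 has size 1.
Step 3 — with total size 2, 2 blocks, and largest block 1, the block sizes (in nonincreasing order) are [1, 1].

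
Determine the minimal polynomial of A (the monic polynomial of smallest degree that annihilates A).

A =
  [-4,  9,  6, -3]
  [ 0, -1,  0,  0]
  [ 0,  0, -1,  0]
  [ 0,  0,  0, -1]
x^2 + 5*x + 4

The characteristic polynomial is χ_A(x) = (x + 1)^3*(x + 4), so the eigenvalues are known. The minimal polynomial is
  m_A(x) = Π_λ (x − λ)^{k_λ}
where k_λ is the size of the *largest* Jordan block for λ (equivalently, the smallest k with (A − λI)^k v = 0 for every generalised eigenvector v of λ).

  λ = -4: largest Jordan block has size 1, contributing (x + 4)
  λ = -1: largest Jordan block has size 1, contributing (x + 1)

So m_A(x) = (x + 1)*(x + 4) = x^2 + 5*x + 4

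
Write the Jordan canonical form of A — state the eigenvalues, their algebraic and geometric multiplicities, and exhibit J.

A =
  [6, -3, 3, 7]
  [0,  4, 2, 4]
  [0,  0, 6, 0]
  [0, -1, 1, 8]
J_3(6) ⊕ J_1(6)

The characteristic polynomial is
  det(x·I − A) = x^4 - 24*x^3 + 216*x^2 - 864*x + 1296 = (x - 6)^4

Eigenvalues and multiplicities (the geometric multiplicity of λ is n − rank(A − λI), which equals the number of Jordan blocks for λ):
  λ = 6: algebraic multiplicity = 4, geometric multiplicity = 2

Determining the block sizes for each eigenvalue:
  λ = 6: with am = 4 and gm = 2, the partition is not yet determined (e.g. several partitions of 4 into 2 parts exist). Let N = A − (6)·I. Computing rank(N^1) = 2, rank(N^2) = 1, rank(N^3) = 0; the number of blocks of size ≥ j is rank(N^{j−1}) − rank(N^j), giving [2, 1, 1]. So we have 1 block(s) of size 3, 1 block(s) of size 1 → block sizes [3, 1]

Assembling the blocks gives a Jordan form
J =
  [6, 1, 0, 0]
  [0, 6, 1, 0]
  [0, 0, 6, 0]
  [0, 0, 0, 6]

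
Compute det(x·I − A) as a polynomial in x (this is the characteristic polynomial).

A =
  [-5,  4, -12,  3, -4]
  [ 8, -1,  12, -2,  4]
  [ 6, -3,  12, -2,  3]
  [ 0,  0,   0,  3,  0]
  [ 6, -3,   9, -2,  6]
x^5 - 15*x^4 + 90*x^3 - 270*x^2 + 405*x - 243

Expanding det(x·I − A) (e.g. by cofactor expansion or by noting that A is similar to its Jordan form J, which has the same characteristic polynomial as A) gives
  χ_A(x) = x^5 - 15*x^4 + 90*x^3 - 270*x^2 + 405*x - 243
which factors as (x - 3)^5. The eigenvalues (with algebraic multiplicities) are λ = 3 with multiplicity 5.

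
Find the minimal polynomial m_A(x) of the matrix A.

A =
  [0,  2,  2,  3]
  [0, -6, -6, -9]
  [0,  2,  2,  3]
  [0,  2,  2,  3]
x^2 + x

The characteristic polynomial is χ_A(x) = x^3*(x + 1), so the eigenvalues are known. The minimal polynomial is
  m_A(x) = Π_λ (x − λ)^{k_λ}
where k_λ is the size of the *largest* Jordan block for λ (equivalently, the smallest k with (A − λI)^k v = 0 for every generalised eigenvector v of λ).

  λ = -1: largest Jordan block has size 1, contributing (x + 1)
  λ = 0: largest Jordan block has size 1, contributing (x − 0)

So m_A(x) = x*(x + 1) = x^2 + x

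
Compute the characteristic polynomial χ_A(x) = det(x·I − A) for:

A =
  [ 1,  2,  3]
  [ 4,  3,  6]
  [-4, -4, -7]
x^3 + 3*x^2 + 3*x + 1

Expanding det(x·I − A) (e.g. by cofactor expansion or by noting that A is similar to its Jordan form J, which has the same characteristic polynomial as A) gives
  χ_A(x) = x^3 + 3*x^2 + 3*x + 1
which factors as (x + 1)^3. The eigenvalues (with algebraic multiplicities) are λ = -1 with multiplicity 3.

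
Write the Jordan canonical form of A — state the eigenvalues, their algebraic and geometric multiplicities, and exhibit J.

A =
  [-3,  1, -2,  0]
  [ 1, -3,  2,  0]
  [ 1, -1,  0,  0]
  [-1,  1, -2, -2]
J_2(-2) ⊕ J_1(-2) ⊕ J_1(-2)

The characteristic polynomial is
  det(x·I − A) = x^4 + 8*x^3 + 24*x^2 + 32*x + 16 = (x + 2)^4

Eigenvalues and multiplicities (the geometric multiplicity of λ is n − rank(A − λI), which equals the number of Jordan blocks for λ):
  λ = -2: algebraic multiplicity = 4, geometric multiplicity = 3

Determining the block sizes for each eigenvalue:
  λ = -2: 3 blocks summing to 4 forces exactly one block of size 2 and the rest size 1 → block sizes [2, 1, 1]

Assembling the blocks gives a Jordan form
J =
  [-2,  1,  0,  0]
  [ 0, -2,  0,  0]
  [ 0,  0, -2,  0]
  [ 0,  0,  0, -2]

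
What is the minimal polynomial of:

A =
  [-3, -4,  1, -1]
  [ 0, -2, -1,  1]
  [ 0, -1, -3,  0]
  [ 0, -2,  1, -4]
x^3 + 9*x^2 + 27*x + 27

The characteristic polynomial is χ_A(x) = (x + 3)^4, so the eigenvalues are known. The minimal polynomial is
  m_A(x) = Π_λ (x − λ)^{k_λ}
where k_λ is the size of the *largest* Jordan block for λ (equivalently, the smallest k with (A − λI)^k v = 0 for every generalised eigenvector v of λ).

  λ = -3: largest Jordan block has size 3, contributing (x + 3)^3

So m_A(x) = (x + 3)^3 = x^3 + 9*x^2 + 27*x + 27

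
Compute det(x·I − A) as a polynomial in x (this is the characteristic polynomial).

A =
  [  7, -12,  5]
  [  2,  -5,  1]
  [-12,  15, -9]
x^3 + 7*x^2 + 16*x + 12

Expanding det(x·I − A) (e.g. by cofactor expansion or by noting that A is similar to its Jordan form J, which has the same characteristic polynomial as A) gives
  χ_A(x) = x^3 + 7*x^2 + 16*x + 12
which factors as (x + 2)^2*(x + 3). The eigenvalues (with algebraic multiplicities) are λ = -3 with multiplicity 1, λ = -2 with multiplicity 2.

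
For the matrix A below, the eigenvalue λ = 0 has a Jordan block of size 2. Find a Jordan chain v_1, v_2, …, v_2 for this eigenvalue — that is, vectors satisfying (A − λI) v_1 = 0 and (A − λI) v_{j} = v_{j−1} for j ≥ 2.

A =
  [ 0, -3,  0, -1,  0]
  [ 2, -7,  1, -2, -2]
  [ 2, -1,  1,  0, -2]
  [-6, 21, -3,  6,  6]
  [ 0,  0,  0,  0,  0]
A Jordan chain for λ = 0 of length 2:
v_1 = (0, 2, 2, -6, 0)ᵀ
v_2 = (1, 0, 0, 0, 0)ᵀ

Let N = A − (0)·I. We want v_2 with N^2 v_2 = 0 but N^1 v_2 ≠ 0; then v_{j-1} := N · v_j for j = 2, …, 2.

Pick v_2 = (1, 0, 0, 0, 0)ᵀ.
Then v_1 = N · v_2 = (0, 2, 2, -6, 0)ᵀ.

Sanity check: (A − (0)·I) v_1 = (0, 0, 0, 0, 0)ᵀ = 0. ✓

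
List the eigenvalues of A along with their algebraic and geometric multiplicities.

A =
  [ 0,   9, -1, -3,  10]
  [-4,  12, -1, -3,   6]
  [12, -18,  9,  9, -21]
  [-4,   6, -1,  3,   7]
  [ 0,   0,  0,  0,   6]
λ = 6: alg = 5, geom = 2

Step 1 — factor the characteristic polynomial to read off the algebraic multiplicities:
  χ_A(x) = (x - 6)^5

Step 2 — compute geometric multiplicities via the rank-nullity identity g(λ) = n − rank(A − λI):
  rank(A − (6)·I) = 3, so dim ker(A − (6)·I) = n − 3 = 2

Summary:
  λ = 6: algebraic multiplicity = 5, geometric multiplicity = 2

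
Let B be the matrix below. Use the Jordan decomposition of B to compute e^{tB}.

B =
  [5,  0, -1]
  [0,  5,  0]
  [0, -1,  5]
e^{tB} =
  [exp(5*t), t^2*exp(5*t)/2, -t*exp(5*t)]
  [0, exp(5*t), 0]
  [0, -t*exp(5*t), exp(5*t)]

Strategy: write B = P · J · P⁻¹ where J is a Jordan canonical form, so e^{tB} = P · e^{tJ} · P⁻¹, and e^{tJ} can be computed block-by-block.

B has Jordan form
J =
  [5, 1, 0]
  [0, 5, 1]
  [0, 0, 5]
(up to reordering of blocks).

Per-block formulas:
  For a 3×3 Jordan block J_3(5): exp(t · J_3(5)) = e^(5t)·(I + t·N + (t^2/2)·N^2), where N is the 3×3 nilpotent shift.

After assembling e^{tJ} and conjugating by P, we get:

e^{tB} =
  [exp(5*t), t^2*exp(5*t)/2, -t*exp(5*t)]
  [0, exp(5*t), 0]
  [0, -t*exp(5*t), exp(5*t)]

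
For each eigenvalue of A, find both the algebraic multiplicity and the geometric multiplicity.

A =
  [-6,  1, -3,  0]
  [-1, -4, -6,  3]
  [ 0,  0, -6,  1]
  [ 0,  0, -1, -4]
λ = -5: alg = 4, geom = 2

Step 1 — factor the characteristic polynomial to read off the algebraic multiplicities:
  χ_A(x) = (x + 5)^4

Step 2 — compute geometric multiplicities via the rank-nullity identity g(λ) = n − rank(A − λI):
  rank(A − (-5)·I) = 2, so dim ker(A − (-5)·I) = n − 2 = 2

Summary:
  λ = -5: algebraic multiplicity = 4, geometric multiplicity = 2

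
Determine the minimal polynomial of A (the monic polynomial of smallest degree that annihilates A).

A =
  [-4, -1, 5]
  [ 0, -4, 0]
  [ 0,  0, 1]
x^3 + 7*x^2 + 8*x - 16

The characteristic polynomial is χ_A(x) = (x - 1)*(x + 4)^2, so the eigenvalues are known. The minimal polynomial is
  m_A(x) = Π_λ (x − λ)^{k_λ}
where k_λ is the size of the *largest* Jordan block for λ (equivalently, the smallest k with (A − λI)^k v = 0 for every generalised eigenvector v of λ).

  λ = -4: largest Jordan block has size 2, contributing (x + 4)^2
  λ = 1: largest Jordan block has size 1, contributing (x − 1)

So m_A(x) = (x - 1)*(x + 4)^2 = x^3 + 7*x^2 + 8*x - 16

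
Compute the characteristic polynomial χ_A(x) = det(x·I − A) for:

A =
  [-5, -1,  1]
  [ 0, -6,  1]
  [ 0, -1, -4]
x^3 + 15*x^2 + 75*x + 125

Expanding det(x·I − A) (e.g. by cofactor expansion or by noting that A is similar to its Jordan form J, which has the same characteristic polynomial as A) gives
  χ_A(x) = x^3 + 15*x^2 + 75*x + 125
which factors as (x + 5)^3. The eigenvalues (with algebraic multiplicities) are λ = -5 with multiplicity 3.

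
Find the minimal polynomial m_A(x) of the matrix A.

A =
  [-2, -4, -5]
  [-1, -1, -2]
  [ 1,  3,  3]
x^3

The characteristic polynomial is χ_A(x) = x^3, so the eigenvalues are known. The minimal polynomial is
  m_A(x) = Π_λ (x − λ)^{k_λ}
where k_λ is the size of the *largest* Jordan block for λ (equivalently, the smallest k with (A − λI)^k v = 0 for every generalised eigenvector v of λ).

  λ = 0: largest Jordan block has size 3, contributing (x − 0)^3

So m_A(x) = x^3 = x^3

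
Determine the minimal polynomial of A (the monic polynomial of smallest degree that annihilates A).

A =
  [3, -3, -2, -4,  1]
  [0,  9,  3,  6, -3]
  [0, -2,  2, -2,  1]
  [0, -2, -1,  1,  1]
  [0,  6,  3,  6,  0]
x^2 - 6*x + 9

The characteristic polynomial is χ_A(x) = (x - 3)^5, so the eigenvalues are known. The minimal polynomial is
  m_A(x) = Π_λ (x − λ)^{k_λ}
where k_λ is the size of the *largest* Jordan block for λ (equivalently, the smallest k with (A − λI)^k v = 0 for every generalised eigenvector v of λ).

  λ = 3: largest Jordan block has size 2, contributing (x − 3)^2

So m_A(x) = (x - 3)^2 = x^2 - 6*x + 9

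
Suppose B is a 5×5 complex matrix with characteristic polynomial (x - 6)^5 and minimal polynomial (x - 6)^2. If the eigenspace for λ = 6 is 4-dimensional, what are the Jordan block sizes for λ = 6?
Block sizes for λ = 6: [2, 1, 1, 1]

Step 1 — from the characteristic polynomial, algebraic multiplicity of λ = 6 is 5. From dim ker(B − (6)·I) = 4, there are exactly 4 Jordan blocks for λ = 6.
Step 2 — from the minimal polynomial, the factor (x − 6)^2 tells us the largest block for λ = 6 has size 2.
Step 3 — with total size 5, 4 blocks, and largest block 2, the block sizes (in nonincreasing order) are [2, 1, 1, 1].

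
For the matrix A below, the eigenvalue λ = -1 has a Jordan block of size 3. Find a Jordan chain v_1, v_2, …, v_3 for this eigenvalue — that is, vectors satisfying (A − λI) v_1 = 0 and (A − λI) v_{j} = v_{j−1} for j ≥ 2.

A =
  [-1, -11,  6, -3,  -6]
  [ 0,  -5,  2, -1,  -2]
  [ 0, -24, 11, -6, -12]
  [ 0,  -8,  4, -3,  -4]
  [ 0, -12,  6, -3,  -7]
A Jordan chain for λ = -1 of length 3:
v_1 = (-4, 0, 0, 0, 0)ᵀ
v_2 = (-11, -4, -24, -8, -12)ᵀ
v_3 = (0, 1, 0, 0, 0)ᵀ

Let N = A − (-1)·I. We want v_3 with N^3 v_3 = 0 but N^2 v_3 ≠ 0; then v_{j-1} := N · v_j for j = 3, …, 2.

Pick v_3 = (0, 1, 0, 0, 0)ᵀ.
Then v_2 = N · v_3 = (-11, -4, -24, -8, -12)ᵀ.
Then v_1 = N · v_2 = (-4, 0, 0, 0, 0)ᵀ.

Sanity check: (A − (-1)·I) v_1 = (0, 0, 0, 0, 0)ᵀ = 0. ✓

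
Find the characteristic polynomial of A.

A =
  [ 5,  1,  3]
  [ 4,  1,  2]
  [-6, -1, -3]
x^3 - 3*x^2 + 3*x - 1

Expanding det(x·I − A) (e.g. by cofactor expansion or by noting that A is similar to its Jordan form J, which has the same characteristic polynomial as A) gives
  χ_A(x) = x^3 - 3*x^2 + 3*x - 1
which factors as (x - 1)^3. The eigenvalues (with algebraic multiplicities) are λ = 1 with multiplicity 3.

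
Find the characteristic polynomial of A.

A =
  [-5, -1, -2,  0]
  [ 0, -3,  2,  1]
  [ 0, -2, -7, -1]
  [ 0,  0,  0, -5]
x^4 + 20*x^3 + 150*x^2 + 500*x + 625

Expanding det(x·I − A) (e.g. by cofactor expansion or by noting that A is similar to its Jordan form J, which has the same characteristic polynomial as A) gives
  χ_A(x) = x^4 + 20*x^3 + 150*x^2 + 500*x + 625
which factors as (x + 5)^4. The eigenvalues (with algebraic multiplicities) are λ = -5 with multiplicity 4.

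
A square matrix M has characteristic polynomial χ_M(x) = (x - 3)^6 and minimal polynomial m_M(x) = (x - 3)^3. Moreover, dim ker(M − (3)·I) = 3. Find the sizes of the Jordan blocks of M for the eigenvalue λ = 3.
Block sizes for λ = 3: [3, 2, 1]

Step 1 — from the characteristic polynomial, algebraic multiplicity of λ = 3 is 6. From dim ker(M − (3)·I) = 3, there are exactly 3 Jordan blocks for λ = 3.
Step 2 — from the minimal polynomial, the factor (x − 3)^3 tells us the largest block for λ = 3 has size 3.
Step 3 — with total size 6, 3 blocks, and largest block 3, the block sizes (in nonincreasing order) are [3, 2, 1].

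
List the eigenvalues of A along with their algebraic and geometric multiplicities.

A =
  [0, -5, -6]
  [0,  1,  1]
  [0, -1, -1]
λ = 0: alg = 3, geom = 1

Step 1 — factor the characteristic polynomial to read off the algebraic multiplicities:
  χ_A(x) = x^3

Step 2 — compute geometric multiplicities via the rank-nullity identity g(λ) = n − rank(A − λI):
  rank(A − (0)·I) = 2, so dim ker(A − (0)·I) = n − 2 = 1

Summary:
  λ = 0: algebraic multiplicity = 3, geometric multiplicity = 1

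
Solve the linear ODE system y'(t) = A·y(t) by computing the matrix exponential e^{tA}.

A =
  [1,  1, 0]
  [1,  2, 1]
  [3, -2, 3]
e^{tA} =
  [t^2*exp(2*t) - t*exp(2*t) + exp(2*t), -t^2*exp(2*t)/2 + t*exp(2*t), t^2*exp(2*t)/2]
  [t^2*exp(2*t) + t*exp(2*t), -t^2*exp(2*t)/2 + exp(2*t), t^2*exp(2*t)/2 + t*exp(2*t)]
  [-t^2*exp(2*t) + 3*t*exp(2*t), t^2*exp(2*t)/2 - 2*t*exp(2*t), -t^2*exp(2*t)/2 + t*exp(2*t) + exp(2*t)]

Strategy: write A = P · J · P⁻¹ where J is a Jordan canonical form, so e^{tA} = P · e^{tJ} · P⁻¹, and e^{tJ} can be computed block-by-block.

A has Jordan form
J =
  [2, 1, 0]
  [0, 2, 1]
  [0, 0, 2]
(up to reordering of blocks).

Per-block formulas:
  For a 3×3 Jordan block J_3(2): exp(t · J_3(2)) = e^(2t)·(I + t·N + (t^2/2)·N^2), where N is the 3×3 nilpotent shift.

After assembling e^{tJ} and conjugating by P, we get:

e^{tA} =
  [t^2*exp(2*t) - t*exp(2*t) + exp(2*t), -t^2*exp(2*t)/2 + t*exp(2*t), t^2*exp(2*t)/2]
  [t^2*exp(2*t) + t*exp(2*t), -t^2*exp(2*t)/2 + exp(2*t), t^2*exp(2*t)/2 + t*exp(2*t)]
  [-t^2*exp(2*t) + 3*t*exp(2*t), t^2*exp(2*t)/2 - 2*t*exp(2*t), -t^2*exp(2*t)/2 + t*exp(2*t) + exp(2*t)]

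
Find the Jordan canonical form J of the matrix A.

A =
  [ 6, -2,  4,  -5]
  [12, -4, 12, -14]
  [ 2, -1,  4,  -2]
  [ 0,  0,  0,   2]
J_2(2) ⊕ J_2(2)

The characteristic polynomial is
  det(x·I − A) = x^4 - 8*x^3 + 24*x^2 - 32*x + 16 = (x - 2)^4

Eigenvalues and multiplicities (the geometric multiplicity of λ is n − rank(A − λI), which equals the number of Jordan blocks for λ):
  λ = 2: algebraic multiplicity = 4, geometric multiplicity = 2

Determining the block sizes for each eigenvalue:
  λ = 2: with am = 4 and gm = 2, the partition is not yet determined (e.g. several partitions of 4 into 2 parts exist). Let N = A − (2)·I. Computing rank(N^1) = 2, rank(N^2) = 0; the number of blocks of size ≥ j is rank(N^{j−1}) − rank(N^j), giving [2, 2]. So we have 2 block(s) of size 2 → block sizes [2, 2]

Assembling the blocks gives a Jordan form
J =
  [2, 1, 0, 0]
  [0, 2, 0, 0]
  [0, 0, 2, 1]
  [0, 0, 0, 2]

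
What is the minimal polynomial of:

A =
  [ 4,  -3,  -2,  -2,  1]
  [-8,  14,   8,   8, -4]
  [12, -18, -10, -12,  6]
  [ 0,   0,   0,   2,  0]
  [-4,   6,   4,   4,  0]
x^2 - 4*x + 4

The characteristic polynomial is χ_A(x) = (x - 2)^5, so the eigenvalues are known. The minimal polynomial is
  m_A(x) = Π_λ (x − λ)^{k_λ}
where k_λ is the size of the *largest* Jordan block for λ (equivalently, the smallest k with (A − λI)^k v = 0 for every generalised eigenvector v of λ).

  λ = 2: largest Jordan block has size 2, contributing (x − 2)^2

So m_A(x) = (x - 2)^2 = x^2 - 4*x + 4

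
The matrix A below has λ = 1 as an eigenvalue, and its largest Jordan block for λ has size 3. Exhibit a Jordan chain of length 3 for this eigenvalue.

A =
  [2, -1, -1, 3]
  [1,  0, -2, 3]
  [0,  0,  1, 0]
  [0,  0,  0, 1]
A Jordan chain for λ = 1 of length 3:
v_1 = (1, 1, 0, 0)ᵀ
v_2 = (-1, -2, 0, 0)ᵀ
v_3 = (0, 0, 1, 0)ᵀ

Let N = A − (1)·I. We want v_3 with N^3 v_3 = 0 but N^2 v_3 ≠ 0; then v_{j-1} := N · v_j for j = 3, …, 2.

Pick v_3 = (0, 0, 1, 0)ᵀ.
Then v_2 = N · v_3 = (-1, -2, 0, 0)ᵀ.
Then v_1 = N · v_2 = (1, 1, 0, 0)ᵀ.

Sanity check: (A − (1)·I) v_1 = (0, 0, 0, 0)ᵀ = 0. ✓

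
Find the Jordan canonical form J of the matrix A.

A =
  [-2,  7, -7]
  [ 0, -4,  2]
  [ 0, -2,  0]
J_2(-2) ⊕ J_1(-2)

The characteristic polynomial is
  det(x·I − A) = x^3 + 6*x^2 + 12*x + 8 = (x + 2)^3

Eigenvalues and multiplicities (the geometric multiplicity of λ is n − rank(A − λI), which equals the number of Jordan blocks for λ):
  λ = -2: algebraic multiplicity = 3, geometric multiplicity = 2

Determining the block sizes for each eigenvalue:
  λ = -2: 2 blocks summing to 3 forces exactly one block of size 2 and the rest size 1 → block sizes [2, 1]

Assembling the blocks gives a Jordan form
J =
  [-2,  1,  0]
  [ 0, -2,  0]
  [ 0,  0, -2]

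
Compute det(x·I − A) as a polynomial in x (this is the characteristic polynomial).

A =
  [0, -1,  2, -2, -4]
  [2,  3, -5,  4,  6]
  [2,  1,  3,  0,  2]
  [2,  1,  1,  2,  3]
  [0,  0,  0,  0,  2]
x^5 - 10*x^4 + 40*x^3 - 80*x^2 + 80*x - 32

Expanding det(x·I − A) (e.g. by cofactor expansion or by noting that A is similar to its Jordan form J, which has the same characteristic polynomial as A) gives
  χ_A(x) = x^5 - 10*x^4 + 40*x^3 - 80*x^2 + 80*x - 32
which factors as (x - 2)^5. The eigenvalues (with algebraic multiplicities) are λ = 2 with multiplicity 5.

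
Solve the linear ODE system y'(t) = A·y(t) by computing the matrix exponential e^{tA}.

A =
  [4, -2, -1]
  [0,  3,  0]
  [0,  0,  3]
e^{tA} =
  [exp(4*t), -2*exp(4*t) + 2*exp(3*t), -exp(4*t) + exp(3*t)]
  [0, exp(3*t), 0]
  [0, 0, exp(3*t)]

Strategy: write A = P · J · P⁻¹ where J is a Jordan canonical form, so e^{tA} = P · e^{tJ} · P⁻¹, and e^{tJ} can be computed block-by-block.

A has Jordan form
J =
  [3, 0, 0]
  [0, 3, 0]
  [0, 0, 4]
(up to reordering of blocks).

Per-block formulas:
  For a 1×1 block at λ = 3: exp(t · [3]) = [e^(3t)].
  For a 1×1 block at λ = 4: exp(t · [4]) = [e^(4t)].

After assembling e^{tJ} and conjugating by P, we get:

e^{tA} =
  [exp(4*t), -2*exp(4*t) + 2*exp(3*t), -exp(4*t) + exp(3*t)]
  [0, exp(3*t), 0]
  [0, 0, exp(3*t)]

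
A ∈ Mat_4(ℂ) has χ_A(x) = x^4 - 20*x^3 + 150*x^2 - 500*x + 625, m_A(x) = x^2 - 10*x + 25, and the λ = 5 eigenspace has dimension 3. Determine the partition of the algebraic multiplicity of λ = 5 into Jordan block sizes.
Block sizes for λ = 5: [2, 1, 1]

Step 1 — from the characteristic polynomial, algebraic multiplicity of λ = 5 is 4. From dim ker(A − (5)·I) = 3, there are exactly 3 Jordan blocks for λ = 5.
Step 2 — from the minimal polynomial, the factor (x − 5)^2 tells us the largest block for λ = 5 has size 2.
Step 3 — with total size 4, 3 blocks, and largest block 2, the block sizes (in nonincreasing order) are [2, 1, 1].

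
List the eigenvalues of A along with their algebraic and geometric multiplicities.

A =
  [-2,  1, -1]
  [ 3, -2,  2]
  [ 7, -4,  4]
λ = 0: alg = 3, geom = 1

Step 1 — factor the characteristic polynomial to read off the algebraic multiplicities:
  χ_A(x) = x^3

Step 2 — compute geometric multiplicities via the rank-nullity identity g(λ) = n − rank(A − λI):
  rank(A − (0)·I) = 2, so dim ker(A − (0)·I) = n − 2 = 1

Summary:
  λ = 0: algebraic multiplicity = 3, geometric multiplicity = 1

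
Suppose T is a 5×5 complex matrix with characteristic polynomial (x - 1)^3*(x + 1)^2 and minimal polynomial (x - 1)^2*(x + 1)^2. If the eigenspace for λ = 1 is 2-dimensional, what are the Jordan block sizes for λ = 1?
Block sizes for λ = 1: [2, 1]

Step 1 — from the characteristic polynomial, algebraic multiplicity of λ = 1 is 3. From dim ker(T − (1)·I) = 2, there are exactly 2 Jordan blocks for λ = 1.
Step 2 — from the minimal polynomial, the factor (x − 1)^2 tells us the largest block for λ = 1 has size 2.
Step 3 — with total size 3, 2 blocks, and largest block 2, the block sizes (in nonincreasing order) are [2, 1].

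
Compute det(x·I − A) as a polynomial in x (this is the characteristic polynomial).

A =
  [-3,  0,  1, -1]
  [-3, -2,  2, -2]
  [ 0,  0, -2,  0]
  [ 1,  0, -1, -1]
x^4 + 8*x^3 + 24*x^2 + 32*x + 16

Expanding det(x·I − A) (e.g. by cofactor expansion or by noting that A is similar to its Jordan form J, which has the same characteristic polynomial as A) gives
  χ_A(x) = x^4 + 8*x^3 + 24*x^2 + 32*x + 16
which factors as (x + 2)^4. The eigenvalues (with algebraic multiplicities) are λ = -2 with multiplicity 4.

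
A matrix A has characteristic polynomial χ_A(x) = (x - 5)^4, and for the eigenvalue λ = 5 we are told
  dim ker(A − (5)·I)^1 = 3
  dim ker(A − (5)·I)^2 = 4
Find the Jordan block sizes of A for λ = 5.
Block sizes for λ = 5: [2, 1, 1]

From the dimensions of kernels of powers, the number of Jordan blocks of size at least j is d_j − d_{j−1} where d_j = dim ker(N^j) (with d_0 = 0). Computing the differences gives [3, 1].
The number of blocks of size exactly k is (#blocks of size ≥ k) − (#blocks of size ≥ k + 1), so the partition is: 2 block(s) of size 1, 1 block(s) of size 2.
In nonincreasing order the block sizes are [2, 1, 1].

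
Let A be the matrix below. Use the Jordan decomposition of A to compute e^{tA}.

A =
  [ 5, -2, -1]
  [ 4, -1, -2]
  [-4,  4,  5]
e^{tA} =
  [2*t*exp(3*t) + exp(3*t), -2*t*exp(3*t), -t*exp(3*t)]
  [4*t*exp(3*t), -4*t*exp(3*t) + exp(3*t), -2*t*exp(3*t)]
  [-4*t*exp(3*t), 4*t*exp(3*t), 2*t*exp(3*t) + exp(3*t)]

Strategy: write A = P · J · P⁻¹ where J is a Jordan canonical form, so e^{tA} = P · e^{tJ} · P⁻¹, and e^{tJ} can be computed block-by-block.

A has Jordan form
J =
  [3, 1, 0]
  [0, 3, 0]
  [0, 0, 3]
(up to reordering of blocks).

Per-block formulas:
  For a 1×1 block at λ = 3: exp(t · [3]) = [e^(3t)].
  For a 2×2 Jordan block J_2(3): exp(t · J_2(3)) = e^(3t)·(I + t·N), where N is the 2×2 nilpotent shift.

After assembling e^{tJ} and conjugating by P, we get:

e^{tA} =
  [2*t*exp(3*t) + exp(3*t), -2*t*exp(3*t), -t*exp(3*t)]
  [4*t*exp(3*t), -4*t*exp(3*t) + exp(3*t), -2*t*exp(3*t)]
  [-4*t*exp(3*t), 4*t*exp(3*t), 2*t*exp(3*t) + exp(3*t)]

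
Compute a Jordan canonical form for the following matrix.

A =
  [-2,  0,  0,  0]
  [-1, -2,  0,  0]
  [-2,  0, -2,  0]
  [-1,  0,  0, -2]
J_2(-2) ⊕ J_1(-2) ⊕ J_1(-2)

The characteristic polynomial is
  det(x·I − A) = x^4 + 8*x^3 + 24*x^2 + 32*x + 16 = (x + 2)^4

Eigenvalues and multiplicities (the geometric multiplicity of λ is n − rank(A − λI), which equals the number of Jordan blocks for λ):
  λ = -2: algebraic multiplicity = 4, geometric multiplicity = 3

Determining the block sizes for each eigenvalue:
  λ = -2: 3 blocks summing to 4 forces exactly one block of size 2 and the rest size 1 → block sizes [2, 1, 1]

Assembling the blocks gives a Jordan form
J =
  [-2,  1,  0,  0]
  [ 0, -2,  0,  0]
  [ 0,  0, -2,  0]
  [ 0,  0,  0, -2]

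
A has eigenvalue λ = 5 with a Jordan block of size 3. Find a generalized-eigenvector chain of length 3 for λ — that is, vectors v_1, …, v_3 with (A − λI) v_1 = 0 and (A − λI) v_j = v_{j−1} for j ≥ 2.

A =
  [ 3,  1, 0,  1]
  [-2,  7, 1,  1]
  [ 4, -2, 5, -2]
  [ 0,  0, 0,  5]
A Jordan chain for λ = 5 of length 3:
v_1 = (2, 4, -4, 0)ᵀ
v_2 = (-2, -2, 4, 0)ᵀ
v_3 = (1, 0, 0, 0)ᵀ

Let N = A − (5)·I. We want v_3 with N^3 v_3 = 0 but N^2 v_3 ≠ 0; then v_{j-1} := N · v_j for j = 3, …, 2.

Pick v_3 = (1, 0, 0, 0)ᵀ.
Then v_2 = N · v_3 = (-2, -2, 4, 0)ᵀ.
Then v_1 = N · v_2 = (2, 4, -4, 0)ᵀ.

Sanity check: (A − (5)·I) v_1 = (0, 0, 0, 0)ᵀ = 0. ✓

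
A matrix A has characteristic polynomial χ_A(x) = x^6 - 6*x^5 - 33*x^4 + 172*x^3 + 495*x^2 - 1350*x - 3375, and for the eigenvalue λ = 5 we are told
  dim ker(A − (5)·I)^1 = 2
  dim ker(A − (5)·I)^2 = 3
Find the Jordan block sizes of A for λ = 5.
Block sizes for λ = 5: [2, 1]

From the dimensions of kernels of powers, the number of Jordan blocks of size at least j is d_j − d_{j−1} where d_j = dim ker(N^j) (with d_0 = 0). Computing the differences gives [2, 1].
The number of blocks of size exactly k is (#blocks of size ≥ k) − (#blocks of size ≥ k + 1), so the partition is: 1 block(s) of size 1, 1 block(s) of size 2.
In nonincreasing order the block sizes are [2, 1].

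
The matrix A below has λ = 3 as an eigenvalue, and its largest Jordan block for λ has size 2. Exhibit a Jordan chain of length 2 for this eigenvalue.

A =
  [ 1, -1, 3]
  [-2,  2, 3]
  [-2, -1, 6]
A Jordan chain for λ = 3 of length 2:
v_1 = (-2, -2, -2)ᵀ
v_2 = (1, 0, 0)ᵀ

Let N = A − (3)·I. We want v_2 with N^2 v_2 = 0 but N^1 v_2 ≠ 0; then v_{j-1} := N · v_j for j = 2, …, 2.

Pick v_2 = (1, 0, 0)ᵀ.
Then v_1 = N · v_2 = (-2, -2, -2)ᵀ.

Sanity check: (A − (3)·I) v_1 = (0, 0, 0)ᵀ = 0. ✓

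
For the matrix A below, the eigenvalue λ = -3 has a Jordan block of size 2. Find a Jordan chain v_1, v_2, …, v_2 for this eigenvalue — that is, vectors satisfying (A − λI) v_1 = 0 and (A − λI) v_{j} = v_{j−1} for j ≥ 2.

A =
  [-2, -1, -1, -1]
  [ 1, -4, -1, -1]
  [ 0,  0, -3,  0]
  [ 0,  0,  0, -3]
A Jordan chain for λ = -3 of length 2:
v_1 = (1, 1, 0, 0)ᵀ
v_2 = (1, 0, 0, 0)ᵀ

Let N = A − (-3)·I. We want v_2 with N^2 v_2 = 0 but N^1 v_2 ≠ 0; then v_{j-1} := N · v_j for j = 2, …, 2.

Pick v_2 = (1, 0, 0, 0)ᵀ.
Then v_1 = N · v_2 = (1, 1, 0, 0)ᵀ.

Sanity check: (A − (-3)·I) v_1 = (0, 0, 0, 0)ᵀ = 0. ✓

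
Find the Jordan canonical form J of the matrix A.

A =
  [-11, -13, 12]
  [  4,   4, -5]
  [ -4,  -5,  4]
J_3(-1)

The characteristic polynomial is
  det(x·I − A) = x^3 + 3*x^2 + 3*x + 1 = (x + 1)^3

Eigenvalues and multiplicities (the geometric multiplicity of λ is n − rank(A − λI), which equals the number of Jordan blocks for λ):
  λ = -1: algebraic multiplicity = 3, geometric multiplicity = 1

Determining the block sizes for each eigenvalue:
  λ = -1: one block (gm = 1), so the single block has size am = 3 → block sizes [3]

Assembling the blocks gives a Jordan form
J =
  [-1,  1,  0]
  [ 0, -1,  1]
  [ 0,  0, -1]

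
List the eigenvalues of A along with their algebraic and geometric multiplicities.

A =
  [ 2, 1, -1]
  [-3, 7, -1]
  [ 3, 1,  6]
λ = 5: alg = 3, geom = 1

Step 1 — factor the characteristic polynomial to read off the algebraic multiplicities:
  χ_A(x) = (x - 5)^3

Step 2 — compute geometric multiplicities via the rank-nullity identity g(λ) = n − rank(A − λI):
  rank(A − (5)·I) = 2, so dim ker(A − (5)·I) = n − 2 = 1

Summary:
  λ = 5: algebraic multiplicity = 3, geometric multiplicity = 1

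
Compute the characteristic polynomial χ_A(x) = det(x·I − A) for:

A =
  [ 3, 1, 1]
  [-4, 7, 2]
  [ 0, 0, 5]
x^3 - 15*x^2 + 75*x - 125

Expanding det(x·I − A) (e.g. by cofactor expansion or by noting that A is similar to its Jordan form J, which has the same characteristic polynomial as A) gives
  χ_A(x) = x^3 - 15*x^2 + 75*x - 125
which factors as (x - 5)^3. The eigenvalues (with algebraic multiplicities) are λ = 5 with multiplicity 3.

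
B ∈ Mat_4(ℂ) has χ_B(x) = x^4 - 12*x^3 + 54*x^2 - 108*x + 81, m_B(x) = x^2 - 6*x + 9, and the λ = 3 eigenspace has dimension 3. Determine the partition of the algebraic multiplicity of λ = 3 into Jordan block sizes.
Block sizes for λ = 3: [2, 1, 1]

Step 1 — from the characteristic polynomial, algebraic multiplicity of λ = 3 is 4. From dim ker(B − (3)·I) = 3, there are exactly 3 Jordan blocks for λ = 3.
Step 2 — from the minimal polynomial, the factor (x − 3)^2 tells us the largest block for λ = 3 has size 2.
Step 3 — with total size 4, 3 blocks, and largest block 2, the block sizes (in nonincreasing order) are [2, 1, 1].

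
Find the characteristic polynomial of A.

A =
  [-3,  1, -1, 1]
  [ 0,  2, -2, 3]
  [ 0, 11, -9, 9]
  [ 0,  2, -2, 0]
x^4 + 10*x^3 + 37*x^2 + 60*x + 36

Expanding det(x·I − A) (e.g. by cofactor expansion or by noting that A is similar to its Jordan form J, which has the same characteristic polynomial as A) gives
  χ_A(x) = x^4 + 10*x^3 + 37*x^2 + 60*x + 36
which factors as (x + 2)^2*(x + 3)^2. The eigenvalues (with algebraic multiplicities) are λ = -3 with multiplicity 2, λ = -2 with multiplicity 2.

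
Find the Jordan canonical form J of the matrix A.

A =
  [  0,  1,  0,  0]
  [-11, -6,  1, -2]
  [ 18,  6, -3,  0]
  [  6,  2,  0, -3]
J_3(-3) ⊕ J_1(-3)

The characteristic polynomial is
  det(x·I − A) = x^4 + 12*x^3 + 54*x^2 + 108*x + 81 = (x + 3)^4

Eigenvalues and multiplicities (the geometric multiplicity of λ is n − rank(A − λI), which equals the number of Jordan blocks for λ):
  λ = -3: algebraic multiplicity = 4, geometric multiplicity = 2

Determining the block sizes for each eigenvalue:
  λ = -3: with am = 4 and gm = 2, the partition is not yet determined (e.g. several partitions of 4 into 2 parts exist). Let N = A − (-3)·I. Computing rank(N^1) = 2, rank(N^2) = 1, rank(N^3) = 0; the number of blocks of size ≥ j is rank(N^{j−1}) − rank(N^j), giving [2, 1, 1]. So we have 1 block(s) of size 3, 1 block(s) of size 1 → block sizes [3, 1]

Assembling the blocks gives a Jordan form
J =
  [-3,  1,  0,  0]
  [ 0, -3,  1,  0]
  [ 0,  0, -3,  0]
  [ 0,  0,  0, -3]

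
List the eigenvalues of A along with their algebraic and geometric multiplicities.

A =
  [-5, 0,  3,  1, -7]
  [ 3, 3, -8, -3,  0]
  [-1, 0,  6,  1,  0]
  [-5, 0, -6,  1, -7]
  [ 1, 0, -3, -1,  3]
λ = -4: alg = 1, geom = 1; λ = 3: alg = 4, geom = 2

Step 1 — factor the characteristic polynomial to read off the algebraic multiplicities:
  χ_A(x) = (x - 3)^4*(x + 4)

Step 2 — compute geometric multiplicities via the rank-nullity identity g(λ) = n − rank(A − λI):
  rank(A − (-4)·I) = 4, so dim ker(A − (-4)·I) = n − 4 = 1
  rank(A − (3)·I) = 3, so dim ker(A − (3)·I) = n − 3 = 2

Summary:
  λ = -4: algebraic multiplicity = 1, geometric multiplicity = 1
  λ = 3: algebraic multiplicity = 4, geometric multiplicity = 2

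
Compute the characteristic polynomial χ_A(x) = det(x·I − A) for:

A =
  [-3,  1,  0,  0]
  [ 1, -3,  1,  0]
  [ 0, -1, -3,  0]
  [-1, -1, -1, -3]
x^4 + 12*x^3 + 54*x^2 + 108*x + 81

Expanding det(x·I − A) (e.g. by cofactor expansion or by noting that A is similar to its Jordan form J, which has the same characteristic polynomial as A) gives
  χ_A(x) = x^4 + 12*x^3 + 54*x^2 + 108*x + 81
which factors as (x + 3)^4. The eigenvalues (with algebraic multiplicities) are λ = -3 with multiplicity 4.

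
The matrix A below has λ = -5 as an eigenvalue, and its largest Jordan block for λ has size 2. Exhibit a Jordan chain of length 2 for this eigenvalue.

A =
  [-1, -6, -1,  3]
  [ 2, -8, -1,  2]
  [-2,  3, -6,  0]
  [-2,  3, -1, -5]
A Jordan chain for λ = -5 of length 2:
v_1 = (4, 2, -2, -2)ᵀ
v_2 = (1, 0, 0, 0)ᵀ

Let N = A − (-5)·I. We want v_2 with N^2 v_2 = 0 but N^1 v_2 ≠ 0; then v_{j-1} := N · v_j for j = 2, …, 2.

Pick v_2 = (1, 0, 0, 0)ᵀ.
Then v_1 = N · v_2 = (4, 2, -2, -2)ᵀ.

Sanity check: (A − (-5)·I) v_1 = (0, 0, 0, 0)ᵀ = 0. ✓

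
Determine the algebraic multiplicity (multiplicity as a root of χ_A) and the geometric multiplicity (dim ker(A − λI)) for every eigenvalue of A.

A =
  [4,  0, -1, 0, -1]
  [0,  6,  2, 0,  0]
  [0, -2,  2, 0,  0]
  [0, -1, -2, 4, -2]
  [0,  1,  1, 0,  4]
λ = 4: alg = 5, geom = 2

Step 1 — factor the characteristic polynomial to read off the algebraic multiplicities:
  χ_A(x) = (x - 4)^5

Step 2 — compute geometric multiplicities via the rank-nullity identity g(λ) = n − rank(A − λI):
  rank(A − (4)·I) = 3, so dim ker(A − (4)·I) = n − 3 = 2

Summary:
  λ = 4: algebraic multiplicity = 5, geometric multiplicity = 2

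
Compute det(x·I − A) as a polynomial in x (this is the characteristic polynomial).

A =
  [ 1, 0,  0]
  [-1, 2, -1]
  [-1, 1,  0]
x^3 - 3*x^2 + 3*x - 1

Expanding det(x·I − A) (e.g. by cofactor expansion or by noting that A is similar to its Jordan form J, which has the same characteristic polynomial as A) gives
  χ_A(x) = x^3 - 3*x^2 + 3*x - 1
which factors as (x - 1)^3. The eigenvalues (with algebraic multiplicities) are λ = 1 with multiplicity 3.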